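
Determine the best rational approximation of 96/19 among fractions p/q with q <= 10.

Expand x = 96/19 as a continued fraction with the Euclidean algorithm:
  96 = 5*19 + 1, so a_0 = 5.
  19 = 19*1 + 0, so a_1 = 19.
so x = [5; 19].
Convergents (p_i = a_i*p_{i-1} + p_{i-2}, q_i = a_i*q_{i-1} + q_{i-2} with p_{-2}=0, p_{-1}=1, q_{-2}=1, q_{-1}=0), until the denominator exceeds 10:
  i=0: a_0=5, p_0 = 5*1 + 0 = 5, q_0 = 5*0 + 1 = 1.
  i=1: a_1=19, p_1 = 19*5 + 1 = 96, q_1 = 19*1 + 0 = 19.
q_1 = 19 > 10, so the last convergent with denominator <= 10 is p_0/q_0 = 5/1.
The closest fraction with denominator <= 10 is either p_0/q_0 or the intermediate fraction (k*p_0 + p_{-1})/(k*q_0 + q_{-1}) with the largest k >= 1 whose denominator stays <= 10; these approach x as k grows, and every other convergent or intermediate fraction in range is farther away.
Largest k: floor((10 - q_{-1})/q_0) = floor((10 - 0)/1) = 10 (using the seeds p_{-1} = 1, q_{-1} = 0).
That gives (10*5 + 1)/(10*1 + 0) = 51/10.
Compare the errors: |x - 5/1| = |96*1 - 5*19|/(19*1) = 1/19, and |x - 51/10| = |96*10 - 51*19|/(19*10) = 9/190.
Cross-multiplying, 9*19 = 171 < 190 = 1*190, so 9/190 is smaller: the intermediate fraction 51/10 is closer to x than 5/1.

51/10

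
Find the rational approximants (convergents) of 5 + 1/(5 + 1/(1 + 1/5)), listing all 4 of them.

5/1, 26/5, 31/6, 181/35

Using the convergent recurrence p_i = a_i*p_{i-1} + p_{i-2}, q_i = a_i*q_{i-1} + q_{i-2} with p_{-2}=0, p_{-1}=1, q_{-2}=1, q_{-1}=0:
  i=0: a_0=5, p_0 = 5*1 + 0 = 5, q_0 = 5*0 + 1 = 1.
  i=1: a_1=5, p_1 = 5*5 + 1 = 26, q_1 = 5*1 + 0 = 5.
  i=2: a_2=1, p_2 = 1*26 + 5 = 31, q_2 = 1*5 + 1 = 6.
  i=3: a_3=5, p_3 = 5*31 + 26 = 181, q_3 = 5*6 + 5 = 35.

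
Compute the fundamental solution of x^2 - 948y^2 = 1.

First expand sqrt(948) as a continued fraction. With x_i = (sqrt(948) + m_i)/d_i and (m_0, d_0) = (0, 1): a_0 = floor(sqrt(948)) = 30, since 30^2 = 900 <= 948 < 961 = 31^2.
Iterate m_{i+1} = d_i*a_i - m_i, d_{i+1} = (948 - m_{i+1}^2)/d_i, a_{i+1} = floor((a_0 + m_{i+1})/d_{i+1}):
  m_1 = 1*30 - 0 = 30, d_1 = (948 - 30^2)/1 = 48/1 = 48, a_1 = floor((30 + 30)/48) = 1.
  m_2 = 48*1 - 30 = 18, d_2 = (948 - 18^2)/48 = 624/48 = 13, a_2 = floor((30 + 18)/13) = 3.
  m_3 = 13*3 - 18 = 21, d_3 = (948 - 21^2)/13 = 507/13 = 39, a_3 = floor((30 + 21)/39) = 1.
  m_4 = 39*1 - 21 = 18, d_4 = (948 - 18^2)/39 = 624/39 = 16, a_4 = floor((30 + 18)/16) = 3.
  m_5 = 16*3 - 18 = 30, d_5 = (948 - 30^2)/16 = 48/16 = 3, a_5 = floor((30 + 30)/3) = 20.
  m_6 = 3*20 - 30 = 30, d_6 = (948 - 30^2)/3 = 48/3 = 16, a_6 = floor((30 + 30)/16) = 3.
  m_7 = 16*3 - 30 = 18, d_7 = (948 - 18^2)/16 = 624/16 = 39, a_7 = floor((30 + 18)/39) = 1.
  m_8 = 39*1 - 18 = 21, d_8 = (948 - 21^2)/39 = 507/39 = 13, a_8 = floor((30 + 21)/13) = 3.
  m_9 = 13*3 - 21 = 18, d_9 = (948 - 18^2)/13 = 624/13 = 48, a_9 = floor((30 + 18)/48) = 1.
  m_10 = 48*1 - 18 = 30, d_10 = (948 - 30^2)/48 = 48/48 = 1, a_10 = floor((30 + 30)/1) = 60.
  m_11 = 1*60 - 30 = 30, d_11 = (948 - 30^2)/1 = 48/1 = 48: (m_11, d_11) = (m_1, d_1) = (30, 48), so from here the quotients repeat a_1, ..., a_10; the period length is 10.
So sqrt(948) = [30; (1, 3, 1, 3, 20, 3, 1, 3, 1, 60)] with period length k = 10.
k is even, so the fundamental solution of x^2 - 948y^2 = 1 is (p_{k-1}, q_{k-1}) = (p_9, q_9); compute convergents through index 9.
Convergents (p_i = a_i*p_{i-1} + p_{i-2}, q_i = a_i*q_{i-1} + q_{i-2} with p_{-2}=0, p_{-1}=1, q_{-2}=1, q_{-1}=0):
  i=0: a_0=30, p_0 = 30*1 + 0 = 30, q_0 = 30*0 + 1 = 1.
  i=1: a_1=1, p_1 = 1*30 + 1 = 31, q_1 = 1*1 + 0 = 1.
  i=2: a_2=3, p_2 = 3*31 + 30 = 123, q_2 = 3*1 + 1 = 4.
  i=3: a_3=1, p_3 = 1*123 + 31 = 154, q_3 = 1*4 + 1 = 5.
  i=4: a_4=3, p_4 = 3*154 + 123 = 585, q_4 = 3*5 + 4 = 19.
  i=5: a_5=20, p_5 = 20*585 + 154 = 11854, q_5 = 20*19 + 5 = 385.
  i=6: a_6=3, p_6 = 3*11854 + 585 = 36147, q_6 = 3*385 + 19 = 1174.
  i=7: a_7=1, p_7 = 1*36147 + 11854 = 48001, q_7 = 1*1174 + 385 = 1559.
  i=8: a_8=3, p_8 = 3*48001 + 36147 = 180150, q_8 = 3*1559 + 1174 = 5851.
  i=9: a_9=1, p_9 = 1*180150 + 48001 = 228151, q_9 = 1*5851 + 1559 = 7410.
Check: 228151^2 - 948*7410^2 = 52052878801 - 52052878800 = 1, so (x, y) = (228151, 7410) solves the equation, and by the theorem it is the least positive solution.

(x, y) = (228151, 7410)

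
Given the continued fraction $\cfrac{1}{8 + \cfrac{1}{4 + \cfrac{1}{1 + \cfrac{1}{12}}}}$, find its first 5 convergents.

0/1, 1/8, 4/33, 5/41, 64/525

Using the convergent recurrence p_i = a_i*p_{i-1} + p_{i-2}, q_i = a_i*q_{i-1} + q_{i-2} with p_{-2}=0, p_{-1}=1, q_{-2}=1, q_{-1}=0:
  i=0: a_0=0, p_0 = 0*1 + 0 = 0, q_0 = 0*0 + 1 = 1.
  i=1: a_1=8, p_1 = 8*0 + 1 = 1, q_1 = 8*1 + 0 = 8.
  i=2: a_2=4, p_2 = 4*1 + 0 = 4, q_2 = 4*8 + 1 = 33.
  i=3: a_3=1, p_3 = 1*4 + 1 = 5, q_3 = 1*33 + 8 = 41.
  i=4: a_4=12, p_4 = 12*5 + 4 = 64, q_4 = 12*41 + 33 = 525.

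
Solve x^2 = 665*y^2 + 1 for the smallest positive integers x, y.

(x, y) = (13719, 532)

First expand sqrt(665) as a continued fraction. With x_i = (sqrt(665) + m_i)/d_i and (m_0, d_0) = (0, 1): a_0 = floor(sqrt(665)) = 25, since 25^2 = 625 <= 665 < 676 = 26^2.
Iterate m_{i+1} = d_i*a_i - m_i, d_{i+1} = (665 - m_{i+1}^2)/d_i, a_{i+1} = floor((a_0 + m_{i+1})/d_{i+1}):
  m_1 = 1*25 - 0 = 25, d_1 = (665 - 25^2)/1 = 40/1 = 40, a_1 = floor((25 + 25)/40) = 1.
  m_2 = 40*1 - 25 = 15, d_2 = (665 - 15^2)/40 = 440/40 = 11, a_2 = floor((25 + 15)/11) = 3.
  m_3 = 11*3 - 15 = 18, d_3 = (665 - 18^2)/11 = 341/11 = 31, a_3 = floor((25 + 18)/31) = 1.
  m_4 = 31*1 - 18 = 13, d_4 = (665 - 13^2)/31 = 496/31 = 16, a_4 = floor((25 + 13)/16) = 2.
  m_5 = 16*2 - 13 = 19, d_5 = (665 - 19^2)/16 = 304/16 = 19, a_5 = floor((25 + 19)/19) = 2.
  m_6 = 19*2 - 19 = 19, d_6 = (665 - 19^2)/19 = 304/19 = 16, a_6 = floor((25 + 19)/16) = 2.
  m_7 = 16*2 - 19 = 13, d_7 = (665 - 13^2)/16 = 496/16 = 31, a_7 = floor((25 + 13)/31) = 1.
  m_8 = 31*1 - 13 = 18, d_8 = (665 - 18^2)/31 = 341/31 = 11, a_8 = floor((25 + 18)/11) = 3.
  m_9 = 11*3 - 18 = 15, d_9 = (665 - 15^2)/11 = 440/11 = 40, a_9 = floor((25 + 15)/40) = 1.
  m_10 = 40*1 - 15 = 25, d_10 = (665 - 25^2)/40 = 40/40 = 1, a_10 = floor((25 + 25)/1) = 50.
  m_11 = 1*50 - 25 = 25, d_11 = (665 - 25^2)/1 = 40/1 = 40: (m_11, d_11) = (m_1, d_1) = (25, 40), so from here the quotients repeat a_1, ..., a_10; the period length is 10.
So sqrt(665) = [25; (1, 3, 1, 2, 2, 2, 1, 3, 1, 50)] with period length k = 10.
k is even, so the fundamental solution of x^2 - 665y^2 = 1 is (p_{k-1}, q_{k-1}) = (p_9, q_9); compute convergents through index 9.
Convergents (p_i = a_i*p_{i-1} + p_{i-2}, q_i = a_i*q_{i-1} + q_{i-2} with p_{-2}=0, p_{-1}=1, q_{-2}=1, q_{-1}=0):
  i=0: a_0=25, p_0 = 25*1 + 0 = 25, q_0 = 25*0 + 1 = 1.
  i=1: a_1=1, p_1 = 1*25 + 1 = 26, q_1 = 1*1 + 0 = 1.
  i=2: a_2=3, p_2 = 3*26 + 25 = 103, q_2 = 3*1 + 1 = 4.
  i=3: a_3=1, p_3 = 1*103 + 26 = 129, q_3 = 1*4 + 1 = 5.
  i=4: a_4=2, p_4 = 2*129 + 103 = 361, q_4 = 2*5 + 4 = 14.
  i=5: a_5=2, p_5 = 2*361 + 129 = 851, q_5 = 2*14 + 5 = 33.
  i=6: a_6=2, p_6 = 2*851 + 361 = 2063, q_6 = 2*33 + 14 = 80.
  i=7: a_7=1, p_7 = 1*2063 + 851 = 2914, q_7 = 1*80 + 33 = 113.
  i=8: a_8=3, p_8 = 3*2914 + 2063 = 10805, q_8 = 3*113 + 80 = 419.
  i=9: a_9=1, p_9 = 1*10805 + 2914 = 13719, q_9 = 1*419 + 113 = 532.
Check: 13719^2 - 665*532^2 = 188210961 - 188210960 = 1, so (x, y) = (13719, 532) solves the equation, and by the theorem it is the least positive solution.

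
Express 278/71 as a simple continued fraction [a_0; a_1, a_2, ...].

Run the Euclidean algorithm on 278 and 71; the successive quotients are the partial quotients a_0, a_1, ... (each step inverts the fractional part left over by the previous one):
  278 = 3*71 + 65, so a_0 = 3.
  71 = 1*65 + 6, so a_1 = 1.
  65 = 10*6 + 5, so a_2 = 10.
  6 = 1*5 + 1, so a_3 = 1.
  5 = 5*1 + 0, so a_4 = 5.
The remainder reaches 0 after 5 divisions, so the expansion has 5 partial quotients, read off in order.

[3; 1, 10, 1, 5]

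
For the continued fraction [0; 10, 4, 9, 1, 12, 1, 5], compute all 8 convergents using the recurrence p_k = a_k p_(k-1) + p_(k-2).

Using the convergent recurrence p_i = a_i*p_{i-1} + p_{i-2}, q_i = a_i*q_{i-1} + q_{i-2} with p_{-2}=0, p_{-1}=1, q_{-2}=1, q_{-1}=0:
  i=0: a_0=0, p_0 = 0*1 + 0 = 0, q_0 = 0*0 + 1 = 1.
  i=1: a_1=10, p_1 = 10*0 + 1 = 1, q_1 = 10*1 + 0 = 10.
  i=2: a_2=4, p_2 = 4*1 + 0 = 4, q_2 = 4*10 + 1 = 41.
  i=3: a_3=9, p_3 = 9*4 + 1 = 37, q_3 = 9*41 + 10 = 379.
  i=4: a_4=1, p_4 = 1*37 + 4 = 41, q_4 = 1*379 + 41 = 420.
  i=5: a_5=12, p_5 = 12*41 + 37 = 529, q_5 = 12*420 + 379 = 5419.
  i=6: a_6=1, p_6 = 1*529 + 41 = 570, q_6 = 1*5419 + 420 = 5839.
  i=7: a_7=5, p_7 = 5*570 + 529 = 3379, q_7 = 5*5839 + 5419 = 34614.

0/1, 1/10, 4/41, 37/379, 41/420, 529/5419, 570/5839, 3379/34614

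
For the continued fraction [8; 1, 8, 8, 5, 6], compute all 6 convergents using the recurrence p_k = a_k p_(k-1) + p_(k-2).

8/1, 9/1, 80/9, 649/73, 3325/374, 20599/2317

Using the convergent recurrence p_i = a_i*p_{i-1} + p_{i-2}, q_i = a_i*q_{i-1} + q_{i-2} with p_{-2}=0, p_{-1}=1, q_{-2}=1, q_{-1}=0:
  i=0: a_0=8, p_0 = 8*1 + 0 = 8, q_0 = 8*0 + 1 = 1.
  i=1: a_1=1, p_1 = 1*8 + 1 = 9, q_1 = 1*1 + 0 = 1.
  i=2: a_2=8, p_2 = 8*9 + 8 = 80, q_2 = 8*1 + 1 = 9.
  i=3: a_3=8, p_3 = 8*80 + 9 = 649, q_3 = 8*9 + 1 = 73.
  i=4: a_4=5, p_4 = 5*649 + 80 = 3325, q_4 = 5*73 + 9 = 374.
  i=5: a_5=6, p_5 = 6*3325 + 649 = 20599, q_5 = 6*374 + 73 = 2317.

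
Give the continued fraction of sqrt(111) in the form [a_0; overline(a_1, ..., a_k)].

[10; overline(1, 1, 6, 1, 1, 20)]

Write x_i = (sqrt(111) + m_i)/d_i with (m_0, d_0) = (0, 1). a_0 = floor(sqrt(111)) = 10, since 10^2 = 100 <= 111 < 121 = 11^2.
Iterate m_{i+1} = d_i*a_i - m_i, d_{i+1} = (111 - m_{i+1}^2)/d_i, a_{i+1} = floor((a_0 + m_{i+1})/d_{i+1}):
  m_1 = 1*10 - 0 = 10, d_1 = (111 - 10^2)/1 = 11/1 = 11, a_1 = floor((10 + 10)/11) = 1.
  m_2 = 11*1 - 10 = 1, d_2 = (111 - 1^2)/11 = 110/11 = 10, a_2 = floor((10 + 1)/10) = 1.
  m_3 = 10*1 - 1 = 9, d_3 = (111 - 9^2)/10 = 30/10 = 3, a_3 = floor((10 + 9)/3) = 6.
  m_4 = 3*6 - 9 = 9, d_4 = (111 - 9^2)/3 = 30/3 = 10, a_4 = floor((10 + 9)/10) = 1.
  m_5 = 10*1 - 9 = 1, d_5 = (111 - 1^2)/10 = 110/10 = 11, a_5 = floor((10 + 1)/11) = 1.
  m_6 = 11*1 - 1 = 10, d_6 = (111 - 10^2)/11 = 11/11 = 1, a_6 = floor((10 + 10)/1) = 20.
  m_7 = 1*20 - 10 = 10, d_7 = (111 - 10^2)/1 = 11/1 = 11: (m_7, d_7) = (m_1, d_1) = (10, 11), so from here the quotients repeat a_1, ..., a_6; the period length is 6.
Hence the expansion of sqrt(111) is a_0 = 10 followed by the repeating block 1, 1, 6, 1, 1, 20 (period 6).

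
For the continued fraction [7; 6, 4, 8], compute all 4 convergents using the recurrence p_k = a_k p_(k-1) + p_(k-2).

7/1, 43/6, 179/25, 1475/206

Using the convergent recurrence p_i = a_i*p_{i-1} + p_{i-2}, q_i = a_i*q_{i-1} + q_{i-2} with p_{-2}=0, p_{-1}=1, q_{-2}=1, q_{-1}=0:
  i=0: a_0=7, p_0 = 7*1 + 0 = 7, q_0 = 7*0 + 1 = 1.
  i=1: a_1=6, p_1 = 6*7 + 1 = 43, q_1 = 6*1 + 0 = 6.
  i=2: a_2=4, p_2 = 4*43 + 7 = 179, q_2 = 4*6 + 1 = 25.
  i=3: a_3=8, p_3 = 8*179 + 43 = 1475, q_3 = 8*25 + 6 = 206.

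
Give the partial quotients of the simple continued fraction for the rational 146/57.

[2; 1, 1, 3, 1, 1, 3]

Run the Euclidean algorithm on 146 and 57; the successive quotients are the partial quotients a_0, a_1, ... (each step inverts the fractional part left over by the previous one):
  146 = 2*57 + 32, so a_0 = 2.
  57 = 1*32 + 25, so a_1 = 1.
  32 = 1*25 + 7, so a_2 = 1.
  25 = 3*7 + 4, so a_3 = 3.
  7 = 1*4 + 3, so a_4 = 1.
  4 = 1*3 + 1, so a_5 = 1.
  3 = 3*1 + 0, so a_6 = 3.
The remainder reaches 0 after 7 divisions, so the expansion has 7 partial quotients, read off in order.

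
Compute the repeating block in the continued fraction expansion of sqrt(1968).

Write x_i = (sqrt(1968) + m_i)/d_i with (m_0, d_0) = (0, 1). a_0 = floor(sqrt(1968)) = 44, since 44^2 = 1936 <= 1968 < 2025 = 45^2.
Iterate m_{i+1} = d_i*a_i - m_i, d_{i+1} = (1968 - m_{i+1}^2)/d_i, a_{i+1} = floor((a_0 + m_{i+1})/d_{i+1}):
  m_1 = 1*44 - 0 = 44, d_1 = (1968 - 44^2)/1 = 32/1 = 32, a_1 = floor((44 + 44)/32) = 2.
  m_2 = 32*2 - 44 = 20, d_2 = (1968 - 20^2)/32 = 1568/32 = 49, a_2 = floor((44 + 20)/49) = 1.
  m_3 = 49*1 - 20 = 29, d_3 = (1968 - 29^2)/49 = 1127/49 = 23, a_3 = floor((44 + 29)/23) = 3.
  m_4 = 23*3 - 29 = 40, d_4 = (1968 - 40^2)/23 = 368/23 = 16, a_4 = floor((44 + 40)/16) = 5.
  m_5 = 16*5 - 40 = 40, d_5 = (1968 - 40^2)/16 = 368/16 = 23, a_5 = floor((44 + 40)/23) = 3.
  m_6 = 23*3 - 40 = 29, d_6 = (1968 - 29^2)/23 = 1127/23 = 49, a_6 = floor((44 + 29)/49) = 1.
  m_7 = 49*1 - 29 = 20, d_7 = (1968 - 20^2)/49 = 1568/49 = 32, a_7 = floor((44 + 20)/32) = 2.
  m_8 = 32*2 - 20 = 44, d_8 = (1968 - 44^2)/32 = 32/32 = 1, a_8 = floor((44 + 44)/1) = 88.
  m_9 = 1*88 - 44 = 44, d_9 = (1968 - 44^2)/1 = 32/1 = 32: (m_9, d_9) = (m_1, d_1) = (44, 32), so from here the quotients repeat a_1, ..., a_8; the period length is 8.
Hence the expansion of sqrt(1968) is a_0 = 44 followed by the repeating block 2, 1, 3, 5, 3, 1, 2, 88 (period 8).

[44; (2, 1, 3, 5, 3, 1, 2, 88)]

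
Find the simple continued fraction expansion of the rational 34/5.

Run the Euclidean algorithm on 34 and 5; the successive quotients are the partial quotients a_0, a_1, ... (each step inverts the fractional part left over by the previous one):
  34 = 6*5 + 4, so a_0 = 6.
  5 = 1*4 + 1, so a_1 = 1.
  4 = 4*1 + 0, so a_2 = 4.
The remainder reaches 0 after 3 divisions, so the expansion has 3 partial quotients, read off in order.

[6; 1, 4]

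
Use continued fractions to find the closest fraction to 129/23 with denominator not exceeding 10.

28/5

Expand x = 129/23 as a continued fraction with the Euclidean algorithm:
  129 = 5*23 + 14, so a_0 = 5.
  23 = 1*14 + 9, so a_1 = 1.
  14 = 1*9 + 5, so a_2 = 1.
  9 = 1*5 + 4, so a_3 = 1.
  5 = 1*4 + 1, so a_4 = 1.
  4 = 4*1 + 0, so a_5 = 4.
so x = [5; 1, 1, 1, 1, 4].
Convergents (p_i = a_i*p_{i-1} + p_{i-2}, q_i = a_i*q_{i-1} + q_{i-2} with p_{-2}=0, p_{-1}=1, q_{-2}=1, q_{-1}=0), until the denominator exceeds 10:
  i=0: a_0=5, p_0 = 5*1 + 0 = 5, q_0 = 5*0 + 1 = 1.
  i=1: a_1=1, p_1 = 1*5 + 1 = 6, q_1 = 1*1 + 0 = 1.
  i=2: a_2=1, p_2 = 1*6 + 5 = 11, q_2 = 1*1 + 1 = 2.
  i=3: a_3=1, p_3 = 1*11 + 6 = 17, q_3 = 1*2 + 1 = 3.
  i=4: a_4=1, p_4 = 1*17 + 11 = 28, q_4 = 1*3 + 2 = 5.
  i=5: a_5=4, p_5 = 4*28 + 17 = 129, q_5 = 4*5 + 3 = 23.
q_5 = 23 > 10, so the last convergent with denominator <= 10 is p_4/q_4 = 28/5.
The closest fraction with denominator <= 10 is either p_4/q_4 or the intermediate fraction (k*p_4 + p_3)/(k*q_4 + q_3) with the largest k >= 1 whose denominator stays <= 10; these approach x as k grows, and every other convergent or intermediate fraction in range is farther away.
Largest k: floor((10 - q_3)/q_4) = floor((10 - 3)/5) = 1.
That gives (1*28 + 17)/(1*5 + 3) = 45/8.
Compare the errors: |x - 28/5| = |129*5 - 28*23|/(23*5) = 1/115, and |x - 45/8| = |129*8 - 45*23|/(23*8) = 3/184.
Cross-multiplying, 1*184 = 184 < 345 = 3*115, so 1/115 is smaller: the convergent 28/5 is closer to x than 45/8.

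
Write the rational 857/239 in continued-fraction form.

[3; 1, 1, 2, 2, 2, 2, 3]

Run the Euclidean algorithm on 857 and 239; the successive quotients are the partial quotients a_0, a_1, ... (each step inverts the fractional part left over by the previous one):
  857 = 3*239 + 140, so a_0 = 3.
  239 = 1*140 + 99, so a_1 = 1.
  140 = 1*99 + 41, so a_2 = 1.
  99 = 2*41 + 17, so a_3 = 2.
  41 = 2*17 + 7, so a_4 = 2.
  17 = 2*7 + 3, so a_5 = 2.
  7 = 2*3 + 1, so a_6 = 2.
  3 = 3*1 + 0, so a_7 = 3.
The remainder reaches 0 after 8 divisions, so the expansion has 8 partial quotients, read off in order.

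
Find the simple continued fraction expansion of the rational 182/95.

[1; 1, 10, 1, 7]

Run the Euclidean algorithm on 182 and 95; the successive quotients are the partial quotients a_0, a_1, ... (each step inverts the fractional part left over by the previous one):
  182 = 1*95 + 87, so a_0 = 1.
  95 = 1*87 + 8, so a_1 = 1.
  87 = 10*8 + 7, so a_2 = 10.
  8 = 1*7 + 1, so a_3 = 1.
  7 = 7*1 + 0, so a_4 = 7.
The remainder reaches 0 after 5 divisions, so the expansion has 5 partial quotients, read off in order.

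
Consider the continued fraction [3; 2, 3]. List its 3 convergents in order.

Using the convergent recurrence p_i = a_i*p_{i-1} + p_{i-2}, q_i = a_i*q_{i-1} + q_{i-2} with p_{-2}=0, p_{-1}=1, q_{-2}=1, q_{-1}=0:
  i=0: a_0=3, p_0 = 3*1 + 0 = 3, q_0 = 3*0 + 1 = 1.
  i=1: a_1=2, p_1 = 2*3 + 1 = 7, q_1 = 2*1 + 0 = 2.
  i=2: a_2=3, p_2 = 3*7 + 3 = 24, q_2 = 3*2 + 1 = 7.

3/1, 7/2, 24/7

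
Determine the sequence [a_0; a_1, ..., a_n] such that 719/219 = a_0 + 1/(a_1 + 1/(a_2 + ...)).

[3; 3, 1, 1, 7, 4]

Run the Euclidean algorithm on 719 and 219; the successive quotients are the partial quotients a_0, a_1, ... (each step inverts the fractional part left over by the previous one):
  719 = 3*219 + 62, so a_0 = 3.
  219 = 3*62 + 33, so a_1 = 3.
  62 = 1*33 + 29, so a_2 = 1.
  33 = 1*29 + 4, so a_3 = 1.
  29 = 7*4 + 1, so a_4 = 7.
  4 = 4*1 + 0, so a_5 = 4.
The remainder reaches 0 after 6 divisions, so the expansion has 6 partial quotients, read off in order.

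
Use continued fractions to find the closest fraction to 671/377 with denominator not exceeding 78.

89/50

Expand x = 671/377 as a continued fraction with the Euclidean algorithm:
  671 = 1*377 + 294, so a_0 = 1.
  377 = 1*294 + 83, so a_1 = 1.
  294 = 3*83 + 45, so a_2 = 3.
  83 = 1*45 + 38, so a_3 = 1.
  45 = 1*38 + 7, so a_4 = 1.
  38 = 5*7 + 3, so a_5 = 5.
  7 = 2*3 + 1, so a_6 = 2.
  3 = 3*1 + 0, so a_7 = 3.
so x = [1; 1, 3, 1, 1, 5, 2, 3].
Convergents (p_i = a_i*p_{i-1} + p_{i-2}, q_i = a_i*q_{i-1} + q_{i-2} with p_{-2}=0, p_{-1}=1, q_{-2}=1, q_{-1}=0), until the denominator exceeds 78:
  i=0: a_0=1, p_0 = 1*1 + 0 = 1, q_0 = 1*0 + 1 = 1.
  i=1: a_1=1, p_1 = 1*1 + 1 = 2, q_1 = 1*1 + 0 = 1.
  i=2: a_2=3, p_2 = 3*2 + 1 = 7, q_2 = 3*1 + 1 = 4.
  i=3: a_3=1, p_3 = 1*7 + 2 = 9, q_3 = 1*4 + 1 = 5.
  i=4: a_4=1, p_4 = 1*9 + 7 = 16, q_4 = 1*5 + 4 = 9.
  i=5: a_5=5, p_5 = 5*16 + 9 = 89, q_5 = 5*9 + 5 = 50.
  i=6: a_6=2, p_6 = 2*89 + 16 = 194, q_6 = 2*50 + 9 = 109.
q_6 = 109 > 78, so the last convergent with denominator <= 78 is p_5/q_5 = 89/50.
The closest fraction with denominator <= 78 is either p_5/q_5 or the intermediate fraction (k*p_5 + p_4)/(k*q_5 + q_4) with the largest k >= 1 whose denominator stays <= 78; these approach x as k grows, and every other convergent or intermediate fraction in range is farther away.
Largest k: floor((78 - q_4)/q_5) = floor((78 - 9)/50) = 1.
That gives (1*89 + 16)/(1*50 + 9) = 105/59.
Compare the errors: |x - 89/50| = |671*50 - 89*377|/(377*50) = 3/18850, and |x - 105/59| = |671*59 - 105*377|/(377*59) = 4/22243.
Cross-multiplying, 3*22243 = 66729 < 75400 = 4*18850, so 3/18850 is smaller: the convergent 89/50 is closer to x than 105/59.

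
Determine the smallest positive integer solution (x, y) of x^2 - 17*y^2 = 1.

First expand sqrt(17) as a continued fraction. With x_i = (sqrt(17) + m_i)/d_i and (m_0, d_0) = (0, 1): a_0 = floor(sqrt(17)) = 4, since 4^2 = 16 <= 17 < 25 = 5^2.
Iterate m_{i+1} = d_i*a_i - m_i, d_{i+1} = (17 - m_{i+1}^2)/d_i, a_{i+1} = floor((a_0 + m_{i+1})/d_{i+1}):
  m_1 = 1*4 - 0 = 4, d_1 = (17 - 4^2)/1 = 1/1 = 1, a_1 = floor((4 + 4)/1) = 8.
  m_2 = 1*8 - 4 = 4, d_2 = (17 - 4^2)/1 = 1/1 = 1: (m_2, d_2) = (m_1, d_1) = (4, 1), so from here the quotient a_1 repeats; the period length is 1.
So sqrt(17) = [4; (8)] with period length k = 1.
k is odd, so (p_{k-1}, q_{k-1}) only solves x^2 - 17y^2 = -1 and the fundamental solution of x^2 - 17y^2 = 1 is (p_{2k-1}, q_{2k-1}) = (p_1, q_1); compute convergents through index 1, running through the period twice.
Convergents (p_i = a_i*p_{i-1} + p_{i-2}, q_i = a_i*q_{i-1} + q_{i-2} with p_{-2}=0, p_{-1}=1, q_{-2}=1, q_{-1}=0):
  i=0: a_0=4, p_0 = 4*1 + 0 = 4, q_0 = 4*0 + 1 = 1.
  i=1: a_1=8, p_1 = 8*4 + 1 = 33, q_1 = 8*1 + 0 = 8.
Indeed p_0^2 - 17*q_0^2 = 16 - 17 = -1, not +1.
Check: 33^2 - 17*8^2 = 1089 - 1088 = 1, so (x, y) = (33, 8) solves the equation, and by the theorem it is the least positive solution.

(x, y) = (33, 8)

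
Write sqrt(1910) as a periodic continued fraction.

[43; (1, 2, 2, 1, 2, 8, 2, 1, 2, 2, 1, 86)]

Write x_i = (sqrt(1910) + m_i)/d_i with (m_0, d_0) = (0, 1). a_0 = floor(sqrt(1910)) = 43, since 43^2 = 1849 <= 1910 < 1936 = 44^2.
Iterate m_{i+1} = d_i*a_i - m_i, d_{i+1} = (1910 - m_{i+1}^2)/d_i, a_{i+1} = floor((a_0 + m_{i+1})/d_{i+1}):
  m_1 = 1*43 - 0 = 43, d_1 = (1910 - 43^2)/1 = 61/1 = 61, a_1 = floor((43 + 43)/61) = 1.
  m_2 = 61*1 - 43 = 18, d_2 = (1910 - 18^2)/61 = 1586/61 = 26, a_2 = floor((43 + 18)/26) = 2.
  m_3 = 26*2 - 18 = 34, d_3 = (1910 - 34^2)/26 = 754/26 = 29, a_3 = floor((43 + 34)/29) = 2.
  m_4 = 29*2 - 34 = 24, d_4 = (1910 - 24^2)/29 = 1334/29 = 46, a_4 = floor((43 + 24)/46) = 1.
  m_5 = 46*1 - 24 = 22, d_5 = (1910 - 22^2)/46 = 1426/46 = 31, a_5 = floor((43 + 22)/31) = 2.
  m_6 = 31*2 - 22 = 40, d_6 = (1910 - 40^2)/31 = 310/31 = 10, a_6 = floor((43 + 40)/10) = 8.
  m_7 = 10*8 - 40 = 40, d_7 = (1910 - 40^2)/10 = 310/10 = 31, a_7 = floor((43 + 40)/31) = 2.
  m_8 = 31*2 - 40 = 22, d_8 = (1910 - 22^2)/31 = 1426/31 = 46, a_8 = floor((43 + 22)/46) = 1.
  m_9 = 46*1 - 22 = 24, d_9 = (1910 - 24^2)/46 = 1334/46 = 29, a_9 = floor((43 + 24)/29) = 2.
  m_10 = 29*2 - 24 = 34, d_10 = (1910 - 34^2)/29 = 754/29 = 26, a_10 = floor((43 + 34)/26) = 2.
  m_11 = 26*2 - 34 = 18, d_11 = (1910 - 18^2)/26 = 1586/26 = 61, a_11 = floor((43 + 18)/61) = 1.
  m_12 = 61*1 - 18 = 43, d_12 = (1910 - 43^2)/61 = 61/61 = 1, a_12 = floor((43 + 43)/1) = 86.
  m_13 = 1*86 - 43 = 43, d_13 = (1910 - 43^2)/1 = 61/1 = 61: (m_13, d_13) = (m_1, d_1) = (43, 61), so from here the quotients repeat a_1, ..., a_12; the period length is 12.
Hence the expansion of sqrt(1910) is a_0 = 43 followed by the repeating block 1, 2, 2, 1, 2, 8, 2, 1, 2, 2, 1, 86 (period 12).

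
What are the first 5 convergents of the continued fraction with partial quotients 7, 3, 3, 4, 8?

7/1, 22/3, 73/10, 314/43, 2585/354

Using the convergent recurrence p_i = a_i*p_{i-1} + p_{i-2}, q_i = a_i*q_{i-1} + q_{i-2} with p_{-2}=0, p_{-1}=1, q_{-2}=1, q_{-1}=0:
  i=0: a_0=7, p_0 = 7*1 + 0 = 7, q_0 = 7*0 + 1 = 1.
  i=1: a_1=3, p_1 = 3*7 + 1 = 22, q_1 = 3*1 + 0 = 3.
  i=2: a_2=3, p_2 = 3*22 + 7 = 73, q_2 = 3*3 + 1 = 10.
  i=3: a_3=4, p_3 = 4*73 + 22 = 314, q_3 = 4*10 + 3 = 43.
  i=4: a_4=8, p_4 = 8*314 + 73 = 2585, q_4 = 8*43 + 10 = 354.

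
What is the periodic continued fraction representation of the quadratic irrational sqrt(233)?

[15; (3, 1, 3, 1, 1, 1, 1, 3, 1, 3, 30)]

Write x_i = (sqrt(233) + m_i)/d_i with (m_0, d_0) = (0, 1). a_0 = floor(sqrt(233)) = 15, since 15^2 = 225 <= 233 < 256 = 16^2.
Iterate m_{i+1} = d_i*a_i - m_i, d_{i+1} = (233 - m_{i+1}^2)/d_i, a_{i+1} = floor((a_0 + m_{i+1})/d_{i+1}):
  m_1 = 1*15 - 0 = 15, d_1 = (233 - 15^2)/1 = 8/1 = 8, a_1 = floor((15 + 15)/8) = 3.
  m_2 = 8*3 - 15 = 9, d_2 = (233 - 9^2)/8 = 152/8 = 19, a_2 = floor((15 + 9)/19) = 1.
  m_3 = 19*1 - 9 = 10, d_3 = (233 - 10^2)/19 = 133/19 = 7, a_3 = floor((15 + 10)/7) = 3.
  m_4 = 7*3 - 10 = 11, d_4 = (233 - 11^2)/7 = 112/7 = 16, a_4 = floor((15 + 11)/16) = 1.
  m_5 = 16*1 - 11 = 5, d_5 = (233 - 5^2)/16 = 208/16 = 13, a_5 = floor((15 + 5)/13) = 1.
  m_6 = 13*1 - 5 = 8, d_6 = (233 - 8^2)/13 = 169/13 = 13, a_6 = floor((15 + 8)/13) = 1.
  m_7 = 13*1 - 8 = 5, d_7 = (233 - 5^2)/13 = 208/13 = 16, a_7 = floor((15 + 5)/16) = 1.
  m_8 = 16*1 - 5 = 11, d_8 = (233 - 11^2)/16 = 112/16 = 7, a_8 = floor((15 + 11)/7) = 3.
  m_9 = 7*3 - 11 = 10, d_9 = (233 - 10^2)/7 = 133/7 = 19, a_9 = floor((15 + 10)/19) = 1.
  m_10 = 19*1 - 10 = 9, d_10 = (233 - 9^2)/19 = 152/19 = 8, a_10 = floor((15 + 9)/8) = 3.
  m_11 = 8*3 - 9 = 15, d_11 = (233 - 15^2)/8 = 8/8 = 1, a_11 = floor((15 + 15)/1) = 30.
  m_12 = 1*30 - 15 = 15, d_12 = (233 - 15^2)/1 = 8/1 = 8: (m_12, d_12) = (m_1, d_1) = (15, 8), so from here the quotients repeat a_1, ..., a_11; the period length is 11.
Hence the expansion of sqrt(233) is a_0 = 15 followed by the repeating block 3, 1, 3, 1, 1, 1, 1, 3, 1, 3, 30 (period 11).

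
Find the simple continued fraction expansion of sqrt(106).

[10; (3, 2, 1, 1, 1, 1, 2, 3, 20)]

Write x_i = (sqrt(106) + m_i)/d_i with (m_0, d_0) = (0, 1). a_0 = floor(sqrt(106)) = 10, since 10^2 = 100 <= 106 < 121 = 11^2.
Iterate m_{i+1} = d_i*a_i - m_i, d_{i+1} = (106 - m_{i+1}^2)/d_i, a_{i+1} = floor((a_0 + m_{i+1})/d_{i+1}):
  m_1 = 1*10 - 0 = 10, d_1 = (106 - 10^2)/1 = 6/1 = 6, a_1 = floor((10 + 10)/6) = 3.
  m_2 = 6*3 - 10 = 8, d_2 = (106 - 8^2)/6 = 42/6 = 7, a_2 = floor((10 + 8)/7) = 2.
  m_3 = 7*2 - 8 = 6, d_3 = (106 - 6^2)/7 = 70/7 = 10, a_3 = floor((10 + 6)/10) = 1.
  m_4 = 10*1 - 6 = 4, d_4 = (106 - 4^2)/10 = 90/10 = 9, a_4 = floor((10 + 4)/9) = 1.
  m_5 = 9*1 - 4 = 5, d_5 = (106 - 5^2)/9 = 81/9 = 9, a_5 = floor((10 + 5)/9) = 1.
  m_6 = 9*1 - 5 = 4, d_6 = (106 - 4^2)/9 = 90/9 = 10, a_6 = floor((10 + 4)/10) = 1.
  m_7 = 10*1 - 4 = 6, d_7 = (106 - 6^2)/10 = 70/10 = 7, a_7 = floor((10 + 6)/7) = 2.
  m_8 = 7*2 - 6 = 8, d_8 = (106 - 8^2)/7 = 42/7 = 6, a_8 = floor((10 + 8)/6) = 3.
  m_9 = 6*3 - 8 = 10, d_9 = (106 - 10^2)/6 = 6/6 = 1, a_9 = floor((10 + 10)/1) = 20.
  m_10 = 1*20 - 10 = 10, d_10 = (106 - 10^2)/1 = 6/1 = 6: (m_10, d_10) = (m_1, d_1) = (10, 6), so from here the quotients repeat a_1, ..., a_9; the period length is 9.
Hence the expansion of sqrt(106) is a_0 = 10 followed by the repeating block 3, 2, 1, 1, 1, 1, 2, 3, 20 (period 9).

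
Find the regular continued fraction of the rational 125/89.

[1; 2, 2, 8, 2]

Run the Euclidean algorithm on 125 and 89; the successive quotients are the partial quotients a_0, a_1, ... (each step inverts the fractional part left over by the previous one):
  125 = 1*89 + 36, so a_0 = 1.
  89 = 2*36 + 17, so a_1 = 2.
  36 = 2*17 + 2, so a_2 = 2.
  17 = 8*2 + 1, so a_3 = 8.
  2 = 2*1 + 0, so a_4 = 2.
The remainder reaches 0 after 5 divisions, so the expansion has 5 partial quotients, read off in order.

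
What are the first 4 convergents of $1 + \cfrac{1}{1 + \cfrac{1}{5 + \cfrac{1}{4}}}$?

1/1, 2/1, 11/6, 46/25

Using the convergent recurrence p_i = a_i*p_{i-1} + p_{i-2}, q_i = a_i*q_{i-1} + q_{i-2} with p_{-2}=0, p_{-1}=1, q_{-2}=1, q_{-1}=0:
  i=0: a_0=1, p_0 = 1*1 + 0 = 1, q_0 = 1*0 + 1 = 1.
  i=1: a_1=1, p_1 = 1*1 + 1 = 2, q_1 = 1*1 + 0 = 1.
  i=2: a_2=5, p_2 = 5*2 + 1 = 11, q_2 = 5*1 + 1 = 6.
  i=3: a_3=4, p_3 = 4*11 + 2 = 46, q_3 = 4*6 + 1 = 25.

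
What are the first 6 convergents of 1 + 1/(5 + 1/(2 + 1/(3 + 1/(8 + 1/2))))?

Using the convergent recurrence p_i = a_i*p_{i-1} + p_{i-2}, q_i = a_i*q_{i-1} + q_{i-2} with p_{-2}=0, p_{-1}=1, q_{-2}=1, q_{-1}=0:
  i=0: a_0=1, p_0 = 1*1 + 0 = 1, q_0 = 1*0 + 1 = 1.
  i=1: a_1=5, p_1 = 5*1 + 1 = 6, q_1 = 5*1 + 0 = 5.
  i=2: a_2=2, p_2 = 2*6 + 1 = 13, q_2 = 2*5 + 1 = 11.
  i=3: a_3=3, p_3 = 3*13 + 6 = 45, q_3 = 3*11 + 5 = 38.
  i=4: a_4=8, p_4 = 8*45 + 13 = 373, q_4 = 8*38 + 11 = 315.
  i=5: a_5=2, p_5 = 2*373 + 45 = 791, q_5 = 2*315 + 38 = 668.

1/1, 6/5, 13/11, 45/38, 373/315, 791/668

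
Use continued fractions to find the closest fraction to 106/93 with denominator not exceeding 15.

Expand x = 106/93 as a continued fraction with the Euclidean algorithm:
  106 = 1*93 + 13, so a_0 = 1.
  93 = 7*13 + 2, so a_1 = 7.
  13 = 6*2 + 1, so a_2 = 6.
  2 = 2*1 + 0, so a_3 = 2.
so x = [1; 7, 6, 2].
Convergents (p_i = a_i*p_{i-1} + p_{i-2}, q_i = a_i*q_{i-1} + q_{i-2} with p_{-2}=0, p_{-1}=1, q_{-2}=1, q_{-1}=0), until the denominator exceeds 15:
  i=0: a_0=1, p_0 = 1*1 + 0 = 1, q_0 = 1*0 + 1 = 1.
  i=1: a_1=7, p_1 = 7*1 + 1 = 8, q_1 = 7*1 + 0 = 7.
  i=2: a_2=6, p_2 = 6*8 + 1 = 49, q_2 = 6*7 + 1 = 43.
q_2 = 43 > 15, so the last convergent with denominator <= 15 is p_1/q_1 = 8/7.
The closest fraction with denominator <= 15 is either p_1/q_1 or the intermediate fraction (k*p_1 + p_0)/(k*q_1 + q_0) with the largest k >= 1 whose denominator stays <= 15; these approach x as k grows, and every other convergent or intermediate fraction in range is farther away.
Largest k: floor((15 - q_0)/q_1) = floor((15 - 1)/7) = 2.
That gives (2*8 + 1)/(2*7 + 1) = 17/15.
Compare the errors: |x - 8/7| = |106*7 - 8*93|/(93*7) = 2/651, and |x - 17/15| = |106*15 - 17*93|/(93*15) = 9/1395.
Cross-multiplying, 2*1395 = 2790 < 5859 = 9*651, so 2/651 is smaller: the convergent 8/7 is closer to x than 17/15.

8/7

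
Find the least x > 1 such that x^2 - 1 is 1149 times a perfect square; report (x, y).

(x, y) = (7207295, 212624)

First expand sqrt(1149) as a continued fraction. With x_i = (sqrt(1149) + m_i)/d_i and (m_0, d_0) = (0, 1): a_0 = floor(sqrt(1149)) = 33, since 33^2 = 1089 <= 1149 < 1156 = 34^2.
Iterate m_{i+1} = d_i*a_i - m_i, d_{i+1} = (1149 - m_{i+1}^2)/d_i, a_{i+1} = floor((a_0 + m_{i+1})/d_{i+1}):
  m_1 = 1*33 - 0 = 33, d_1 = (1149 - 33^2)/1 = 60/1 = 60, a_1 = floor((33 + 33)/60) = 1.
  m_2 = 60*1 - 33 = 27, d_2 = (1149 - 27^2)/60 = 420/60 = 7, a_2 = floor((33 + 27)/7) = 8.
  m_3 = 7*8 - 27 = 29, d_3 = (1149 - 29^2)/7 = 308/7 = 44, a_3 = floor((33 + 29)/44) = 1.
  m_4 = 44*1 - 29 = 15, d_4 = (1149 - 15^2)/44 = 924/44 = 21, a_4 = floor((33 + 15)/21) = 2.
  m_5 = 21*2 - 15 = 27, d_5 = (1149 - 27^2)/21 = 420/21 = 20, a_5 = floor((33 + 27)/20) = 3.
  m_6 = 20*3 - 27 = 33, d_6 = (1149 - 33^2)/20 = 60/20 = 3, a_6 = floor((33 + 33)/3) = 22.
  m_7 = 3*22 - 33 = 33, d_7 = (1149 - 33^2)/3 = 60/3 = 20, a_7 = floor((33 + 33)/20) = 3.
  m_8 = 20*3 - 33 = 27, d_8 = (1149 - 27^2)/20 = 420/20 = 21, a_8 = floor((33 + 27)/21) = 2.
  m_9 = 21*2 - 27 = 15, d_9 = (1149 - 15^2)/21 = 924/21 = 44, a_9 = floor((33 + 15)/44) = 1.
  m_10 = 44*1 - 15 = 29, d_10 = (1149 - 29^2)/44 = 308/44 = 7, a_10 = floor((33 + 29)/7) = 8.
  m_11 = 7*8 - 29 = 27, d_11 = (1149 - 27^2)/7 = 420/7 = 60, a_11 = floor((33 + 27)/60) = 1.
  m_12 = 60*1 - 27 = 33, d_12 = (1149 - 33^2)/60 = 60/60 = 1, a_12 = floor((33 + 33)/1) = 66.
  m_13 = 1*66 - 33 = 33, d_13 = (1149 - 33^2)/1 = 60/1 = 60: (m_13, d_13) = (m_1, d_1) = (33, 60), so from here the quotients repeat a_1, ..., a_12; the period length is 12.
So sqrt(1149) = [33; (1, 8, 1, 2, 3, 22, 3, 2, 1, 8, 1, 66)] with period length k = 12.
k is even, so the fundamental solution of x^2 - 1149y^2 = 1 is (p_{k-1}, q_{k-1}) = (p_11, q_11); compute convergents through index 11.
Convergents (p_i = a_i*p_{i-1} + p_{i-2}, q_i = a_i*q_{i-1} + q_{i-2} with p_{-2}=0, p_{-1}=1, q_{-2}=1, q_{-1}=0):
  i=0: a_0=33, p_0 = 33*1 + 0 = 33, q_0 = 33*0 + 1 = 1.
  i=1: a_1=1, p_1 = 1*33 + 1 = 34, q_1 = 1*1 + 0 = 1.
  i=2: a_2=8, p_2 = 8*34 + 33 = 305, q_2 = 8*1 + 1 = 9.
  i=3: a_3=1, p_3 = 1*305 + 34 = 339, q_3 = 1*9 + 1 = 10.
  i=4: a_4=2, p_4 = 2*339 + 305 = 983, q_4 = 2*10 + 9 = 29.
  i=5: a_5=3, p_5 = 3*983 + 339 = 3288, q_5 = 3*29 + 10 = 97.
  i=6: a_6=22, p_6 = 22*3288 + 983 = 73319, q_6 = 22*97 + 29 = 2163.
  i=7: a_7=3, p_7 = 3*73319 + 3288 = 223245, q_7 = 3*2163 + 97 = 6586.
  i=8: a_8=2, p_8 = 2*223245 + 73319 = 519809, q_8 = 2*6586 + 2163 = 15335.
  i=9: a_9=1, p_9 = 1*519809 + 223245 = 743054, q_9 = 1*15335 + 6586 = 21921.
  i=10: a_10=8, p_10 = 8*743054 + 519809 = 6464241, q_10 = 8*21921 + 15335 = 190703.
  i=11: a_11=1, p_11 = 1*6464241 + 743054 = 7207295, q_11 = 1*190703 + 21921 = 212624.
Check: 7207295^2 - 1149*212624^2 = 51945101217025 - 51945101217024 = 1, so (x, y) = (7207295, 212624) solves the equation, and by the theorem it is the least positive solution.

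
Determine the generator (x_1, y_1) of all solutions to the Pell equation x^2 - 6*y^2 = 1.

First expand sqrt(6) as a continued fraction. With x_i = (sqrt(6) + m_i)/d_i and (m_0, d_0) = (0, 1): a_0 = floor(sqrt(6)) = 2, since 2^2 = 4 <= 6 < 9 = 3^2.
Iterate m_{i+1} = d_i*a_i - m_i, d_{i+1} = (6 - m_{i+1}^2)/d_i, a_{i+1} = floor((a_0 + m_{i+1})/d_{i+1}):
  m_1 = 1*2 - 0 = 2, d_1 = (6 - 2^2)/1 = 2/1 = 2, a_1 = floor((2 + 2)/2) = 2.
  m_2 = 2*2 - 2 = 2, d_2 = (6 - 2^2)/2 = 2/2 = 1, a_2 = floor((2 + 2)/1) = 4.
  m_3 = 1*4 - 2 = 2, d_3 = (6 - 2^2)/1 = 2/1 = 2: (m_3, d_3) = (m_1, d_1) = (2, 2), so from here the quotients repeat a_1, a_2; the period length is 2.
So sqrt(6) = [2; (2, 4)] with period length k = 2.
k is even, so the fundamental solution of x^2 - 6y^2 = 1 is (p_{k-1}, q_{k-1}) = (p_1, q_1); compute convergents through index 1.
Convergents (p_i = a_i*p_{i-1} + p_{i-2}, q_i = a_i*q_{i-1} + q_{i-2} with p_{-2}=0, p_{-1}=1, q_{-2}=1, q_{-1}=0):
  i=0: a_0=2, p_0 = 2*1 + 0 = 2, q_0 = 2*0 + 1 = 1.
  i=1: a_1=2, p_1 = 2*2 + 1 = 5, q_1 = 2*1 + 0 = 2.
Check: 5^2 - 6*2^2 = 25 - 24 = 1, so (x, y) = (5, 2) solves the equation, and by the theorem it is the least positive solution.

(x, y) = (5, 2)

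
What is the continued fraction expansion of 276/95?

Run the Euclidean algorithm on 276 and 95; the successive quotients are the partial quotients a_0, a_1, ... (each step inverts the fractional part left over by the previous one):
  276 = 2*95 + 86, so a_0 = 2.
  95 = 1*86 + 9, so a_1 = 1.
  86 = 9*9 + 5, so a_2 = 9.
  9 = 1*5 + 4, so a_3 = 1.
  5 = 1*4 + 1, so a_4 = 1.
  4 = 4*1 + 0, so a_5 = 4.
The remainder reaches 0 after 6 divisions, so the expansion has 6 partial quotients, read off in order.

[2; 1, 9, 1, 1, 4]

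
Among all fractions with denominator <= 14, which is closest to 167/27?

68/11

Expand x = 167/27 as a continued fraction with the Euclidean algorithm:
  167 = 6*27 + 5, so a_0 = 6.
  27 = 5*5 + 2, so a_1 = 5.
  5 = 2*2 + 1, so a_2 = 2.
  2 = 2*1 + 0, so a_3 = 2.
so x = [6; 5, 2, 2].
Convergents (p_i = a_i*p_{i-1} + p_{i-2}, q_i = a_i*q_{i-1} + q_{i-2} with p_{-2}=0, p_{-1}=1, q_{-2}=1, q_{-1}=0), until the denominator exceeds 14:
  i=0: a_0=6, p_0 = 6*1 + 0 = 6, q_0 = 6*0 + 1 = 1.
  i=1: a_1=5, p_1 = 5*6 + 1 = 31, q_1 = 5*1 + 0 = 5.
  i=2: a_2=2, p_2 = 2*31 + 6 = 68, q_2 = 2*5 + 1 = 11.
  i=3: a_3=2, p_3 = 2*68 + 31 = 167, q_3 = 2*11 + 5 = 27.
q_3 = 27 > 14, so the last convergent with denominator <= 14 is p_2/q_2 = 68/11.
The closest fraction with denominator <= 14 is either p_2/q_2 or the intermediate fraction (k*p_2 + p_1)/(k*q_2 + q_1) with the largest k >= 1 whose denominator stays <= 14; these approach x as k grows, and every other convergent or intermediate fraction in range is farther away.
Largest k: floor((14 - q_1)/q_2) = floor((14 - 5)/11) = 0.
Since k = 0, no intermediate fraction beyond p_2/q_2 has denominator <= 14, so the convergent 68/11 is the closest (its error is |167*11 - 68*27|/(27*11) = 1/297).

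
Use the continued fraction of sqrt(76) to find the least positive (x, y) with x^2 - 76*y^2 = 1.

First expand sqrt(76) as a continued fraction. With x_i = (sqrt(76) + m_i)/d_i and (m_0, d_0) = (0, 1): a_0 = floor(sqrt(76)) = 8, since 8^2 = 64 <= 76 < 81 = 9^2.
Iterate m_{i+1} = d_i*a_i - m_i, d_{i+1} = (76 - m_{i+1}^2)/d_i, a_{i+1} = floor((a_0 + m_{i+1})/d_{i+1}):
  m_1 = 1*8 - 0 = 8, d_1 = (76 - 8^2)/1 = 12/1 = 12, a_1 = floor((8 + 8)/12) = 1.
  m_2 = 12*1 - 8 = 4, d_2 = (76 - 4^2)/12 = 60/12 = 5, a_2 = floor((8 + 4)/5) = 2.
  m_3 = 5*2 - 4 = 6, d_3 = (76 - 6^2)/5 = 40/5 = 8, a_3 = floor((8 + 6)/8) = 1.
  m_4 = 8*1 - 6 = 2, d_4 = (76 - 2^2)/8 = 72/8 = 9, a_4 = floor((8 + 2)/9) = 1.
  m_5 = 9*1 - 2 = 7, d_5 = (76 - 7^2)/9 = 27/9 = 3, a_5 = floor((8 + 7)/3) = 5.
  m_6 = 3*5 - 7 = 8, d_6 = (76 - 8^2)/3 = 12/3 = 4, a_6 = floor((8 + 8)/4) = 4.
  m_7 = 4*4 - 8 = 8, d_7 = (76 - 8^2)/4 = 12/4 = 3, a_7 = floor((8 + 8)/3) = 5.
  m_8 = 3*5 - 8 = 7, d_8 = (76 - 7^2)/3 = 27/3 = 9, a_8 = floor((8 + 7)/9) = 1.
  m_9 = 9*1 - 7 = 2, d_9 = (76 - 2^2)/9 = 72/9 = 8, a_9 = floor((8 + 2)/8) = 1.
  m_10 = 8*1 - 2 = 6, d_10 = (76 - 6^2)/8 = 40/8 = 5, a_10 = floor((8 + 6)/5) = 2.
  m_11 = 5*2 - 6 = 4, d_11 = (76 - 4^2)/5 = 60/5 = 12, a_11 = floor((8 + 4)/12) = 1.
  m_12 = 12*1 - 4 = 8, d_12 = (76 - 8^2)/12 = 12/12 = 1, a_12 = floor((8 + 8)/1) = 16.
  m_13 = 1*16 - 8 = 8, d_13 = (76 - 8^2)/1 = 12/1 = 12: (m_13, d_13) = (m_1, d_1) = (8, 12), so from here the quotients repeat a_1, ..., a_12; the period length is 12.
So sqrt(76) = [8; (1, 2, 1, 1, 5, 4, 5, 1, 1, 2, 1, 16)] with period length k = 12.
k is even, so the fundamental solution of x^2 - 76y^2 = 1 is (p_{k-1}, q_{k-1}) = (p_11, q_11); compute convergents through index 11.
Convergents (p_i = a_i*p_{i-1} + p_{i-2}, q_i = a_i*q_{i-1} + q_{i-2} with p_{-2}=0, p_{-1}=1, q_{-2}=1, q_{-1}=0):
  i=0: a_0=8, p_0 = 8*1 + 0 = 8, q_0 = 8*0 + 1 = 1.
  i=1: a_1=1, p_1 = 1*8 + 1 = 9, q_1 = 1*1 + 0 = 1.
  i=2: a_2=2, p_2 = 2*9 + 8 = 26, q_2 = 2*1 + 1 = 3.
  i=3: a_3=1, p_3 = 1*26 + 9 = 35, q_3 = 1*3 + 1 = 4.
  i=4: a_4=1, p_4 = 1*35 + 26 = 61, q_4 = 1*4 + 3 = 7.
  i=5: a_5=5, p_5 = 5*61 + 35 = 340, q_5 = 5*7 + 4 = 39.
  i=6: a_6=4, p_6 = 4*340 + 61 = 1421, q_6 = 4*39 + 7 = 163.
  i=7: a_7=5, p_7 = 5*1421 + 340 = 7445, q_7 = 5*163 + 39 = 854.
  i=8: a_8=1, p_8 = 1*7445 + 1421 = 8866, q_8 = 1*854 + 163 = 1017.
  i=9: a_9=1, p_9 = 1*8866 + 7445 = 16311, q_9 = 1*1017 + 854 = 1871.
  i=10: a_10=2, p_10 = 2*16311 + 8866 = 41488, q_10 = 2*1871 + 1017 = 4759.
  i=11: a_11=1, p_11 = 1*41488 + 16311 = 57799, q_11 = 1*4759 + 1871 = 6630.
Check: 57799^2 - 76*6630^2 = 3340724401 - 3340724400 = 1, so (x, y) = (57799, 6630) solves the equation, and by the theorem it is the least positive solution.

(x, y) = (57799, 6630)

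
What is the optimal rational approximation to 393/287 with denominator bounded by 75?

Expand x = 393/287 as a continued fraction with the Euclidean algorithm:
  393 = 1*287 + 106, so a_0 = 1.
  287 = 2*106 + 75, so a_1 = 2.
  106 = 1*75 + 31, so a_2 = 1.
  75 = 2*31 + 13, so a_3 = 2.
  31 = 2*13 + 5, so a_4 = 2.
  13 = 2*5 + 3, so a_5 = 2.
  5 = 1*3 + 2, so a_6 = 1.
  3 = 1*2 + 1, so a_7 = 1.
  2 = 2*1 + 0, so a_8 = 2.
so x = [1; 2, 1, 2, 2, 2, 1, 1, 2].
Convergents (p_i = a_i*p_{i-1} + p_{i-2}, q_i = a_i*q_{i-1} + q_{i-2} with p_{-2}=0, p_{-1}=1, q_{-2}=1, q_{-1}=0), until the denominator exceeds 75:
  i=0: a_0=1, p_0 = 1*1 + 0 = 1, q_0 = 1*0 + 1 = 1.
  i=1: a_1=2, p_1 = 2*1 + 1 = 3, q_1 = 2*1 + 0 = 2.
  i=2: a_2=1, p_2 = 1*3 + 1 = 4, q_2 = 1*2 + 1 = 3.
  i=3: a_3=2, p_3 = 2*4 + 3 = 11, q_3 = 2*3 + 2 = 8.
  i=4: a_4=2, p_4 = 2*11 + 4 = 26, q_4 = 2*8 + 3 = 19.
  i=5: a_5=2, p_5 = 2*26 + 11 = 63, q_5 = 2*19 + 8 = 46.
  i=6: a_6=1, p_6 = 1*63 + 26 = 89, q_6 = 1*46 + 19 = 65.
  i=7: a_7=1, p_7 = 1*89 + 63 = 152, q_7 = 1*65 + 46 = 111.
q_7 = 111 > 75, so the last convergent with denominator <= 75 is p_6/q_6 = 89/65.
The closest fraction with denominator <= 75 is either p_6/q_6 or the intermediate fraction (k*p_6 + p_5)/(k*q_6 + q_5) with the largest k >= 1 whose denominator stays <= 75; these approach x as k grows, and every other convergent or intermediate fraction in range is farther away.
Largest k: floor((75 - q_5)/q_6) = floor((75 - 46)/65) = 0.
Since k = 0, no intermediate fraction beyond p_6/q_6 has denominator <= 75, so the convergent 89/65 is the closest (its error is |393*65 - 89*287|/(287*65) = 2/18655).

89/65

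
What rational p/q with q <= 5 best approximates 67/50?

4/3

Expand x = 67/50 as a continued fraction with the Euclidean algorithm:
  67 = 1*50 + 17, so a_0 = 1.
  50 = 2*17 + 16, so a_1 = 2.
  17 = 1*16 + 1, so a_2 = 1.
  16 = 16*1 + 0, so a_3 = 16.
so x = [1; 2, 1, 16].
Convergents (p_i = a_i*p_{i-1} + p_{i-2}, q_i = a_i*q_{i-1} + q_{i-2} with p_{-2}=0, p_{-1}=1, q_{-2}=1, q_{-1}=0), until the denominator exceeds 5:
  i=0: a_0=1, p_0 = 1*1 + 0 = 1, q_0 = 1*0 + 1 = 1.
  i=1: a_1=2, p_1 = 2*1 + 1 = 3, q_1 = 2*1 + 0 = 2.
  i=2: a_2=1, p_2 = 1*3 + 1 = 4, q_2 = 1*2 + 1 = 3.
  i=3: a_3=16, p_3 = 16*4 + 3 = 67, q_3 = 16*3 + 2 = 50.
q_3 = 50 > 5, so the last convergent with denominator <= 5 is p_2/q_2 = 4/3.
The closest fraction with denominator <= 5 is either p_2/q_2 or the intermediate fraction (k*p_2 + p_1)/(k*q_2 + q_1) with the largest k >= 1 whose denominator stays <= 5; these approach x as k grows, and every other convergent or intermediate fraction in range is farther away.
Largest k: floor((5 - q_1)/q_2) = floor((5 - 2)/3) = 1.
That gives (1*4 + 3)/(1*3 + 2) = 7/5.
Compare the errors: |x - 4/3| = |67*3 - 4*50|/(50*3) = 1/150, and |x - 7/5| = |67*5 - 7*50|/(50*5) = 15/250.
Cross-multiplying, 1*250 = 250 < 2250 = 15*150, so 1/150 is smaller: the convergent 4/3 is closer to x than 7/5.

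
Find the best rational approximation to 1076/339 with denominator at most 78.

73/23

Expand x = 1076/339 as a continued fraction with the Euclidean algorithm:
  1076 = 3*339 + 59, so a_0 = 3.
  339 = 5*59 + 44, so a_1 = 5.
  59 = 1*44 + 15, so a_2 = 1.
  44 = 2*15 + 14, so a_3 = 2.
  15 = 1*14 + 1, so a_4 = 1.
  14 = 14*1 + 0, so a_5 = 14.
so x = [3; 5, 1, 2, 1, 14].
Convergents (p_i = a_i*p_{i-1} + p_{i-2}, q_i = a_i*q_{i-1} + q_{i-2} with p_{-2}=0, p_{-1}=1, q_{-2}=1, q_{-1}=0), until the denominator exceeds 78:
  i=0: a_0=3, p_0 = 3*1 + 0 = 3, q_0 = 3*0 + 1 = 1.
  i=1: a_1=5, p_1 = 5*3 + 1 = 16, q_1 = 5*1 + 0 = 5.
  i=2: a_2=1, p_2 = 1*16 + 3 = 19, q_2 = 1*5 + 1 = 6.
  i=3: a_3=2, p_3 = 2*19 + 16 = 54, q_3 = 2*6 + 5 = 17.
  i=4: a_4=1, p_4 = 1*54 + 19 = 73, q_4 = 1*17 + 6 = 23.
  i=5: a_5=14, p_5 = 14*73 + 54 = 1076, q_5 = 14*23 + 17 = 339.
q_5 = 339 > 78, so the last convergent with denominator <= 78 is p_4/q_4 = 73/23.
The closest fraction with denominator <= 78 is either p_4/q_4 or the intermediate fraction (k*p_4 + p_3)/(k*q_4 + q_3) with the largest k >= 1 whose denominator stays <= 78; these approach x as k grows, and every other convergent or intermediate fraction in range is farther away.
Largest k: floor((78 - q_3)/q_4) = floor((78 - 17)/23) = 2.
That gives (2*73 + 54)/(2*23 + 17) = 200/63.
Compare the errors: |x - 73/23| = |1076*23 - 73*339|/(339*23) = 1/7797, and |x - 200/63| = |1076*63 - 200*339|/(339*63) = 12/21357.
Cross-multiplying, 1*21357 = 21357 < 93564 = 12*7797, so 1/7797 is smaller: the convergent 73/23 is closer to x than 200/63.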